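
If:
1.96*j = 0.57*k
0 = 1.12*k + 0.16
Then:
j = -0.04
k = -0.14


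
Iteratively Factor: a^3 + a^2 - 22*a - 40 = (a + 4)*(a^2 - 3*a - 10) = (a + 2)*(a + 4)*(a - 5)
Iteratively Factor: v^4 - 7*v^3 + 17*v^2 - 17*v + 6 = (v - 1)*(v^3 - 6*v^2 + 11*v - 6) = (v - 1)^2*(v^2 - 5*v + 6) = (v - 2)*(v - 1)^2*(v - 3)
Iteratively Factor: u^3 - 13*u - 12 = (u - 4)*(u^2 + 4*u + 3) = (u - 4)*(u + 1)*(u + 3)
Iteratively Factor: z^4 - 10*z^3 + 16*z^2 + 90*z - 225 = (z + 3)*(z^3 - 13*z^2 + 55*z - 75) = (z - 5)*(z + 3)*(z^2 - 8*z + 15) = (z - 5)*(z - 3)*(z + 3)*(z - 5)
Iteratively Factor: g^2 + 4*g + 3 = (g + 3)*(g + 1)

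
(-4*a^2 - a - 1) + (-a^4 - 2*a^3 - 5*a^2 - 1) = -a^4 - 2*a^3 - 9*a^2 - a - 2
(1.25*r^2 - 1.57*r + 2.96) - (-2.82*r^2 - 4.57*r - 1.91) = 4.07*r^2 + 3.0*r + 4.87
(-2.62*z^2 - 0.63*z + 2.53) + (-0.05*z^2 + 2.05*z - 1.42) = -2.67*z^2 + 1.42*z + 1.11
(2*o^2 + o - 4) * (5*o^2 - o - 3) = 10*o^4 + 3*o^3 - 27*o^2 + o + 12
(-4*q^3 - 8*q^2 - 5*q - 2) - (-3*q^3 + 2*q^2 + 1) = -q^3 - 10*q^2 - 5*q - 3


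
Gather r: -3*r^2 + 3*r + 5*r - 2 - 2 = -3*r^2 + 8*r - 4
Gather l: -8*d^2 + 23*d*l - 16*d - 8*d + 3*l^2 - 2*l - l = -8*d^2 - 24*d + 3*l^2 + l*(23*d - 3)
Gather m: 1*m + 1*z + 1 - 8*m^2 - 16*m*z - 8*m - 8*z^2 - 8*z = -8*m^2 + m*(-16*z - 7) - 8*z^2 - 7*z + 1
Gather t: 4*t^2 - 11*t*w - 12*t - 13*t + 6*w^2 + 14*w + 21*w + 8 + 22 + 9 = 4*t^2 + t*(-11*w - 25) + 6*w^2 + 35*w + 39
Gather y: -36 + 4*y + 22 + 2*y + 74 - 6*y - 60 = 0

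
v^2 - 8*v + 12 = (v - 6)*(v - 2)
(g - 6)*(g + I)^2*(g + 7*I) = g^4 - 6*g^3 + 9*I*g^3 - 15*g^2 - 54*I*g^2 + 90*g - 7*I*g + 42*I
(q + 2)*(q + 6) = q^2 + 8*q + 12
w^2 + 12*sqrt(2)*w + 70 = (w + 5*sqrt(2))*(w + 7*sqrt(2))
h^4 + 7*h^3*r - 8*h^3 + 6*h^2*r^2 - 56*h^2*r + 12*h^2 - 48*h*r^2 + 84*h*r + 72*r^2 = (h - 6)*(h - 2)*(h + r)*(h + 6*r)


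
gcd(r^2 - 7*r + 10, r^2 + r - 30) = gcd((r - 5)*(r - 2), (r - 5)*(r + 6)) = r - 5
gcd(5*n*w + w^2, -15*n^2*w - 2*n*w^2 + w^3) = w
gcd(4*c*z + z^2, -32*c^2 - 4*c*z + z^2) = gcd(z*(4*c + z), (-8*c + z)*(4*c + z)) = 4*c + z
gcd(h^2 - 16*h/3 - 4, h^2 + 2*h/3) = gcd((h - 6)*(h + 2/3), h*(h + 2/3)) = h + 2/3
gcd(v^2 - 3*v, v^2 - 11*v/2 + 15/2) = v - 3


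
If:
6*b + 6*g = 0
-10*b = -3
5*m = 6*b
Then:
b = 3/10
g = -3/10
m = 9/25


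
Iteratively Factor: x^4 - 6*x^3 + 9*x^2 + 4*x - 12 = (x - 2)*(x^3 - 4*x^2 + x + 6) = (x - 2)^2*(x^2 - 2*x - 3) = (x - 3)*(x - 2)^2*(x + 1)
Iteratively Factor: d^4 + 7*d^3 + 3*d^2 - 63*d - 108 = (d + 4)*(d^3 + 3*d^2 - 9*d - 27) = (d + 3)*(d + 4)*(d^2 - 9) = (d - 3)*(d + 3)*(d + 4)*(d + 3)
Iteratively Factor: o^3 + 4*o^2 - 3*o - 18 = (o + 3)*(o^2 + o - 6) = (o + 3)^2*(o - 2)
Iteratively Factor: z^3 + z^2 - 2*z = (z - 1)*(z^2 + 2*z) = (z - 1)*(z + 2)*(z)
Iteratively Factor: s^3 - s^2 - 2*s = (s - 2)*(s^2 + s) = s*(s - 2)*(s + 1)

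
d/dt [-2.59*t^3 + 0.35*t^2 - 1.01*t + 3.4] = -7.77*t^2 + 0.7*t - 1.01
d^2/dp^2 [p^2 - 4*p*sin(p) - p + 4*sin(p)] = 4*p*sin(p) - 4*sin(p) - 8*cos(p) + 2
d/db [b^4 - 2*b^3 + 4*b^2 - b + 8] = 4*b^3 - 6*b^2 + 8*b - 1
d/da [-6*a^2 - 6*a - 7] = -12*a - 6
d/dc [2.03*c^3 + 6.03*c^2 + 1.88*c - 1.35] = 6.09*c^2 + 12.06*c + 1.88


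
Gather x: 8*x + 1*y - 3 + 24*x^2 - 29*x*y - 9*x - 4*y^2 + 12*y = 24*x^2 + x*(-29*y - 1) - 4*y^2 + 13*y - 3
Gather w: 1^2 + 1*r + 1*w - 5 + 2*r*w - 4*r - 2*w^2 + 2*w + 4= -3*r - 2*w^2 + w*(2*r + 3)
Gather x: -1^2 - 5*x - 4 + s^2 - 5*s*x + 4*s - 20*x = s^2 + 4*s + x*(-5*s - 25) - 5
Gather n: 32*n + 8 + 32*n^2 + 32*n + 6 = 32*n^2 + 64*n + 14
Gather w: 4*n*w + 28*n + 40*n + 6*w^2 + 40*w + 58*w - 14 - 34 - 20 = 68*n + 6*w^2 + w*(4*n + 98) - 68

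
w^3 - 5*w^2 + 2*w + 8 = (w - 4)*(w - 2)*(w + 1)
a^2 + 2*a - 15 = (a - 3)*(a + 5)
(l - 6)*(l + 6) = l^2 - 36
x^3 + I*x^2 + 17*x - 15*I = (x - 3*I)*(x - I)*(x + 5*I)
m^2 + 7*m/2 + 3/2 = (m + 1/2)*(m + 3)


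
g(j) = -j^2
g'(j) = -2*j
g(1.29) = -1.66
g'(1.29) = -2.58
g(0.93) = -0.86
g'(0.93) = -1.86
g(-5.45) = -29.70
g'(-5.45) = 10.90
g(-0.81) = -0.66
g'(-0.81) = 1.62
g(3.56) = -12.67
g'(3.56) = -7.12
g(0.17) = -0.03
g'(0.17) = -0.34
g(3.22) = -10.37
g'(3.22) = -6.44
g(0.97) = -0.94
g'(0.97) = -1.94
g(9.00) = -81.00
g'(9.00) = -18.00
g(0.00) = 0.00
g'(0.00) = 0.00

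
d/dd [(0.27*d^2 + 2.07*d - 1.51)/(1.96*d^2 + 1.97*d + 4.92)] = (-3.5253*d^2 + 8.576*d + 13.1591)/(3.8416*d^4 + 7.7224*d^3 + 23.1673*d^2 + 19.3848*d + 24.2064)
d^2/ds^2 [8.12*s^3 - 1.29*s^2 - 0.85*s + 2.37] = 48.72*s - 2.58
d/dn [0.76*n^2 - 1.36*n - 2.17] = 1.52*n - 1.36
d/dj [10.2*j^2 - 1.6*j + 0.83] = 20.4*j - 1.6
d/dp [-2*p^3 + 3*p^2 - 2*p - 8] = -6*p^2 + 6*p - 2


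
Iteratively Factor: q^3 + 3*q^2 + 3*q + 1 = (q + 1)*(q^2 + 2*q + 1) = (q + 1)^2*(q + 1)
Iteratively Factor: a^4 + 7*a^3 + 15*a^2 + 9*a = (a + 3)*(a^3 + 4*a^2 + 3*a) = (a + 3)^2*(a^2 + a) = a*(a + 3)^2*(a + 1)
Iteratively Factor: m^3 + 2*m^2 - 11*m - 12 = (m + 1)*(m^2 + m - 12) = (m - 3)*(m + 1)*(m + 4)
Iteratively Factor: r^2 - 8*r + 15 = (r - 3)*(r - 5)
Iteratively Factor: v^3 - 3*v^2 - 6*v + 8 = (v + 2)*(v^2 - 5*v + 4) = (v - 1)*(v + 2)*(v - 4)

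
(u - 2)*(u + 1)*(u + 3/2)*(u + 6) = u^4 + 13*u^3/2 - u^2/2 - 24*u - 18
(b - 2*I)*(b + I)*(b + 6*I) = b^3 + 5*I*b^2 + 8*b + 12*I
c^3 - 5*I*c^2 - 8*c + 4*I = (c - 2*I)^2*(c - I)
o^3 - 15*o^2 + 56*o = o*(o - 8)*(o - 7)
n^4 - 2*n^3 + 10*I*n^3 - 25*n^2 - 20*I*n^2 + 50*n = n*(n - 2)*(n + 5*I)^2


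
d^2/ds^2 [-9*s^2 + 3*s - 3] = -18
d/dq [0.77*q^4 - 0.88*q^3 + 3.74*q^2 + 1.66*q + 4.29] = 3.08*q^3 - 2.64*q^2 + 7.48*q + 1.66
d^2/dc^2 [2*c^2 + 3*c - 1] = 4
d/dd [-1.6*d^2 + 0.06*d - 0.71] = 0.06 - 3.2*d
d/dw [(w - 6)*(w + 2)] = 2*w - 4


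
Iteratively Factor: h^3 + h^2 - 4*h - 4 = (h - 2)*(h^2 + 3*h + 2) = (h - 2)*(h + 2)*(h + 1)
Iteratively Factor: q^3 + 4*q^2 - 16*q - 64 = (q + 4)*(q^2 - 16) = (q + 4)^2*(q - 4)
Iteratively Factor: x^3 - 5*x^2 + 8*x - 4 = (x - 2)*(x^2 - 3*x + 2) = (x - 2)*(x - 1)*(x - 2)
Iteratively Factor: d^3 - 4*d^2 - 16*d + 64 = (d - 4)*(d^2 - 16) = (d - 4)*(d + 4)*(d - 4)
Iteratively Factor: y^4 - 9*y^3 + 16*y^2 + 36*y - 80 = (y + 2)*(y^3 - 11*y^2 + 38*y - 40) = (y - 5)*(y + 2)*(y^2 - 6*y + 8) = (y - 5)*(y - 2)*(y + 2)*(y - 4)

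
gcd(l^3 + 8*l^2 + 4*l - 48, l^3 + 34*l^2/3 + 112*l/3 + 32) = l^2 + 10*l + 24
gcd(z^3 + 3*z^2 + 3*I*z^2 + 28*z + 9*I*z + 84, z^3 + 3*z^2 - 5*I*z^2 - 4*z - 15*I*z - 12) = z^2 + z*(3 - 4*I) - 12*I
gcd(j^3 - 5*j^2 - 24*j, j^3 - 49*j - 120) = j^2 - 5*j - 24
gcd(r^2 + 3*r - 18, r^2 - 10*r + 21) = r - 3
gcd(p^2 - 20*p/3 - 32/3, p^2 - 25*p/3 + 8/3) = p - 8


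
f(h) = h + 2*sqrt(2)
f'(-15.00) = 1.00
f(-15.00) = -12.17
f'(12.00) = 1.00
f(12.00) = 14.83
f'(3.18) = 1.00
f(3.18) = 6.01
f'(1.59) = 1.00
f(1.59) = 4.42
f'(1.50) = 1.00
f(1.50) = 4.33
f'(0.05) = 1.00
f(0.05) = 2.88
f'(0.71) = 1.00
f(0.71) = 3.54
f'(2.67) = 1.00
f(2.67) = 5.50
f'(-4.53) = 1.00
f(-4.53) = -1.70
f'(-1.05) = 1.00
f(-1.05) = 1.78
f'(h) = 1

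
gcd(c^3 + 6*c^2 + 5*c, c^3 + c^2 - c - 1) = c + 1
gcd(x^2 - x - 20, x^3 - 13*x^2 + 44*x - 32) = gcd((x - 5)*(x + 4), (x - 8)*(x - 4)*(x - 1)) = 1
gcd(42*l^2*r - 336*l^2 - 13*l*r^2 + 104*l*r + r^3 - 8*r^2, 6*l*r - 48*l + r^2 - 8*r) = r - 8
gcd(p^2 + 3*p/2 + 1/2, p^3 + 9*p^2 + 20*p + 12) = p + 1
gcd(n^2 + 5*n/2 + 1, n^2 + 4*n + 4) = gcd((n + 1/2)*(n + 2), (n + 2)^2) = n + 2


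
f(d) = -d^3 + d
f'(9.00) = -242.00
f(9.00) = -720.00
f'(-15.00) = -674.00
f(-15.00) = 3360.00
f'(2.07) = -11.85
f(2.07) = -6.80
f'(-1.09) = -2.56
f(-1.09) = 0.21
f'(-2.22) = -13.79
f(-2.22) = 8.72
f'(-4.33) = -55.25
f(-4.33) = 76.85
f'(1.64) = -7.07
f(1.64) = -2.77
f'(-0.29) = 0.75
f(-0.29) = -0.27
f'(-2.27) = -14.46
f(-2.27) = 9.43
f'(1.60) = -6.68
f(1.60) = -2.50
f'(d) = 1 - 3*d^2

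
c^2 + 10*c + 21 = (c + 3)*(c + 7)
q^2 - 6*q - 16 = (q - 8)*(q + 2)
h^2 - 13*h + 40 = (h - 8)*(h - 5)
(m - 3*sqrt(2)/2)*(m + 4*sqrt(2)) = m^2 + 5*sqrt(2)*m/2 - 12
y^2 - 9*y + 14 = (y - 7)*(y - 2)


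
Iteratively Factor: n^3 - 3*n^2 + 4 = (n - 2)*(n^2 - n - 2) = (n - 2)*(n + 1)*(n - 2)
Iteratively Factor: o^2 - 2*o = (o - 2)*(o)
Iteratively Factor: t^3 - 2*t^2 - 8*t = (t - 4)*(t^2 + 2*t) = t*(t - 4)*(t + 2)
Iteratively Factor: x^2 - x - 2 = (x + 1)*(x - 2)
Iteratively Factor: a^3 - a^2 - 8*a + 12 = (a - 2)*(a^2 + a - 6) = (a - 2)^2*(a + 3)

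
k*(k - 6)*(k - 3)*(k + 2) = k^4 - 7*k^3 + 36*k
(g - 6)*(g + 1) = g^2 - 5*g - 6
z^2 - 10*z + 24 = (z - 6)*(z - 4)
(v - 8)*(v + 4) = v^2 - 4*v - 32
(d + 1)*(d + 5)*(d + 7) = d^3 + 13*d^2 + 47*d + 35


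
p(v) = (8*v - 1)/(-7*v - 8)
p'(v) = 8/(-7*v - 8) + 7*(8*v - 1)/(-7*v - 8)^2 = -71/(7*v + 8)^2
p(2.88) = -0.78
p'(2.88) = -0.09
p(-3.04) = -1.91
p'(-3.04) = -0.40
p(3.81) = -0.85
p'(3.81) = -0.06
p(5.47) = -0.92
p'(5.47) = -0.03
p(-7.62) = -1.37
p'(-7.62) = -0.03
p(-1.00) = 9.00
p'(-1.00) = -71.00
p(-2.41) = -2.29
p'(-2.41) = -0.90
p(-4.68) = -1.55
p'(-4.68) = -0.12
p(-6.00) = -1.44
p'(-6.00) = -0.06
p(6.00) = -0.94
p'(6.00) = -0.03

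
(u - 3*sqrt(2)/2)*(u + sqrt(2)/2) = u^2 - sqrt(2)*u - 3/2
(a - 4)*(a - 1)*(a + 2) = a^3 - 3*a^2 - 6*a + 8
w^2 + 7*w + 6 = (w + 1)*(w + 6)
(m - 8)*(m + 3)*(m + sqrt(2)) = m^3 - 5*m^2 + sqrt(2)*m^2 - 24*m - 5*sqrt(2)*m - 24*sqrt(2)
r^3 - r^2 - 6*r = r*(r - 3)*(r + 2)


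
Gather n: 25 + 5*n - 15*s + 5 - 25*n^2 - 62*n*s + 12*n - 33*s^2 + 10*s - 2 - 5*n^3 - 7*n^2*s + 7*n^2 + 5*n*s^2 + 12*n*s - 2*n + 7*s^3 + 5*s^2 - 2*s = -5*n^3 + n^2*(-7*s - 18) + n*(5*s^2 - 50*s + 15) + 7*s^3 - 28*s^2 - 7*s + 28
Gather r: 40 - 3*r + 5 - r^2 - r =-r^2 - 4*r + 45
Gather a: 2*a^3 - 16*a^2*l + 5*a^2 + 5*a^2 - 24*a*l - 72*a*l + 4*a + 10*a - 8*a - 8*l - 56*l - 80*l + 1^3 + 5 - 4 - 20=2*a^3 + a^2*(10 - 16*l) + a*(6 - 96*l) - 144*l - 18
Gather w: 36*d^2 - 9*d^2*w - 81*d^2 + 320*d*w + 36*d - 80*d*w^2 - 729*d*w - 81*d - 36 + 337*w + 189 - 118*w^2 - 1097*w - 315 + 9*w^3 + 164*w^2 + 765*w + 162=-45*d^2 - 45*d + 9*w^3 + w^2*(46 - 80*d) + w*(-9*d^2 - 409*d + 5)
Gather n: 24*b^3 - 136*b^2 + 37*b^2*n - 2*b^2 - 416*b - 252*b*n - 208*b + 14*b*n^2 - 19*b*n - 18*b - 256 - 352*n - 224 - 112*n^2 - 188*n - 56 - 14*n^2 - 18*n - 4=24*b^3 - 138*b^2 - 642*b + n^2*(14*b - 126) + n*(37*b^2 - 271*b - 558) - 540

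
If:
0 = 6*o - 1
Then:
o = 1/6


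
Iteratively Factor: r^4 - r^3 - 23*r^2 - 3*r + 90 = (r + 3)*(r^3 - 4*r^2 - 11*r + 30) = (r - 2)*(r + 3)*(r^2 - 2*r - 15) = (r - 2)*(r + 3)^2*(r - 5)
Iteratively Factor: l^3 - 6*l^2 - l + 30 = (l - 5)*(l^2 - l - 6) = (l - 5)*(l + 2)*(l - 3)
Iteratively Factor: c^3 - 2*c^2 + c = (c - 1)*(c^2 - c) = c*(c - 1)*(c - 1)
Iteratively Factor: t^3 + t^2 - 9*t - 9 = (t - 3)*(t^2 + 4*t + 3) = (t - 3)*(t + 1)*(t + 3)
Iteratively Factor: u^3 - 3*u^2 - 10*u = (u + 2)*(u^2 - 5*u) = (u - 5)*(u + 2)*(u)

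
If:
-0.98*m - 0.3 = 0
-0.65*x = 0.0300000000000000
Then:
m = -0.31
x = -0.05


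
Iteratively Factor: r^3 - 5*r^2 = (r - 5)*(r^2) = r*(r - 5)*(r)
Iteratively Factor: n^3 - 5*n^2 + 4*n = (n - 1)*(n^2 - 4*n) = (n - 4)*(n - 1)*(n)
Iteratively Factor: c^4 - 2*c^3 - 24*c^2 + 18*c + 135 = (c - 3)*(c^3 + c^2 - 21*c - 45) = (c - 3)*(c + 3)*(c^2 - 2*c - 15) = (c - 3)*(c + 3)^2*(c - 5)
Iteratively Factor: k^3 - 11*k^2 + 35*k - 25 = (k - 5)*(k^2 - 6*k + 5) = (k - 5)^2*(k - 1)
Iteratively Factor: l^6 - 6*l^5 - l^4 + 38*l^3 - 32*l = (l - 1)*(l^5 - 5*l^4 - 6*l^3 + 32*l^2 + 32*l) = (l - 1)*(l + 2)*(l^4 - 7*l^3 + 8*l^2 + 16*l) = (l - 4)*(l - 1)*(l + 2)*(l^3 - 3*l^2 - 4*l) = (l - 4)^2*(l - 1)*(l + 2)*(l^2 + l) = l*(l - 4)^2*(l - 1)*(l + 2)*(l + 1)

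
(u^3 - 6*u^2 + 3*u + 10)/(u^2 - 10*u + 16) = (u^2 - 4*u - 5)/(u - 8)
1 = 1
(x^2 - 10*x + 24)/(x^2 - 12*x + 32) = (x - 6)/(x - 8)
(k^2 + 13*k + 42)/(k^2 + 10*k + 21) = (k + 6)/(k + 3)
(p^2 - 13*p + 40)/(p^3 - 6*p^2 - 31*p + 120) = (p - 5)/(p^2 + 2*p - 15)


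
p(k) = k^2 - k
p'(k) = 2*k - 1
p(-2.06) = 6.30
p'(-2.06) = -5.12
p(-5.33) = 33.74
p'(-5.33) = -11.66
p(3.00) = 6.00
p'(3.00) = 5.00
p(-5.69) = 38.07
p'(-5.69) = -12.38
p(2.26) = 2.85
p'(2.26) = 3.52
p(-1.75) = 4.81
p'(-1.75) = -4.50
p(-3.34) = 14.50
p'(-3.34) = -7.68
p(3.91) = 11.38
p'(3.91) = 6.82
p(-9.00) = 90.00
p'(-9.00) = -19.00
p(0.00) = 0.00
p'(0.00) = -1.00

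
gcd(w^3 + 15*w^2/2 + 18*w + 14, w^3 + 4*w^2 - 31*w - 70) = w + 2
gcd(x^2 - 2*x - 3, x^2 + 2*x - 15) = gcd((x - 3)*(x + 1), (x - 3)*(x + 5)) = x - 3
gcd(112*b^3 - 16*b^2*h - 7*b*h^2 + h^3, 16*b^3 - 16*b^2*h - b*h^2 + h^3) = 16*b^2 - h^2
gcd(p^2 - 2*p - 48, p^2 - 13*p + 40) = p - 8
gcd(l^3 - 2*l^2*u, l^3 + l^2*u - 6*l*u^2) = -l^2 + 2*l*u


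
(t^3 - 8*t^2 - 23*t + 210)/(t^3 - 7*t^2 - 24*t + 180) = (t - 7)/(t - 6)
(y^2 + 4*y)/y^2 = (y + 4)/y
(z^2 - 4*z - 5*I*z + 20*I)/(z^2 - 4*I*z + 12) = (z^2 - 4*z - 5*I*z + 20*I)/(z^2 - 4*I*z + 12)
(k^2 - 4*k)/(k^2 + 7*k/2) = 2*(k - 4)/(2*k + 7)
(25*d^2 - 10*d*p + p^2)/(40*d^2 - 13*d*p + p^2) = (-5*d + p)/(-8*d + p)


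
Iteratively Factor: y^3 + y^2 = (y)*(y^2 + y) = y*(y + 1)*(y)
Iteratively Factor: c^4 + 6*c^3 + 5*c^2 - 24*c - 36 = (c + 2)*(c^3 + 4*c^2 - 3*c - 18) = (c + 2)*(c + 3)*(c^2 + c - 6) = (c + 2)*(c + 3)^2*(c - 2)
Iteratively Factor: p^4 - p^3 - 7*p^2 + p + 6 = (p + 2)*(p^3 - 3*p^2 - p + 3) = (p - 1)*(p + 2)*(p^2 - 2*p - 3) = (p - 1)*(p + 1)*(p + 2)*(p - 3)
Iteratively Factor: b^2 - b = (b)*(b - 1)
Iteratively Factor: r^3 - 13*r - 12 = (r - 4)*(r^2 + 4*r + 3) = (r - 4)*(r + 1)*(r + 3)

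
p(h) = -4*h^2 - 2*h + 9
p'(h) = -8*h - 2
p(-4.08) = -49.43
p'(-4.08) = 30.64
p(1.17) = 1.18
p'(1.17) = -11.36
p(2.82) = -28.45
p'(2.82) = -24.56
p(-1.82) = -0.61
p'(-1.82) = 12.56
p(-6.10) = -127.64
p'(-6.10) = 46.80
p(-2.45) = -10.11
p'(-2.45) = 17.60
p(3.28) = -40.59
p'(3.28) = -28.24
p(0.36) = 7.76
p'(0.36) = -4.88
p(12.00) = -591.00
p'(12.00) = -98.00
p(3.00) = -33.00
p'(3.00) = -26.00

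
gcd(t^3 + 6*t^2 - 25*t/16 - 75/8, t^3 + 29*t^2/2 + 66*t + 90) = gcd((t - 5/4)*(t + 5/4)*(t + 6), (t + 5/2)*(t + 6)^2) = t + 6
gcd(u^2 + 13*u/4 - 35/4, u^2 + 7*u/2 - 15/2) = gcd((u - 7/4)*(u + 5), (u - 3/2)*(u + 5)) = u + 5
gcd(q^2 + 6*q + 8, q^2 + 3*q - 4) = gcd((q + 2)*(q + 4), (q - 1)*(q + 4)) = q + 4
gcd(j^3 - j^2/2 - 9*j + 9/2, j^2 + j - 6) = j + 3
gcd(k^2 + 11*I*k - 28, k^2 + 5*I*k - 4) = k + 4*I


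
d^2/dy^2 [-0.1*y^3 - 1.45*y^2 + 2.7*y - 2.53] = -0.6*y - 2.9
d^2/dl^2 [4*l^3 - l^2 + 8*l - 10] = 24*l - 2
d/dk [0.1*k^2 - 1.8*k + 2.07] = 0.2*k - 1.8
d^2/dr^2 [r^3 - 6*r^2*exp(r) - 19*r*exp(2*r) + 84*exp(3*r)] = -6*r^2*exp(r) - 76*r*exp(2*r) - 24*r*exp(r) + 6*r + 756*exp(3*r) - 76*exp(2*r) - 12*exp(r)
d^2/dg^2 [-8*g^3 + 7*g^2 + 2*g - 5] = 14 - 48*g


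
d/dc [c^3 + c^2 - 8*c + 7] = 3*c^2 + 2*c - 8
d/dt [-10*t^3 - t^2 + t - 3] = -30*t^2 - 2*t + 1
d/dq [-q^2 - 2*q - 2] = -2*q - 2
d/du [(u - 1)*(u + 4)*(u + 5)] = 3*u^2 + 16*u + 11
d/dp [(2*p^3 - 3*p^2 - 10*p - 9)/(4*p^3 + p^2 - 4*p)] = 2*(7*p^4 + 32*p^3 + 65*p^2 + 9*p - 18)/(p^2*(16*p^4 + 8*p^3 - 31*p^2 - 8*p + 16))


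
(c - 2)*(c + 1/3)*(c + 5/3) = c^3 - 31*c/9 - 10/9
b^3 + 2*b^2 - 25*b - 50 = (b - 5)*(b + 2)*(b + 5)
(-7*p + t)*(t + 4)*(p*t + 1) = -7*p^2*t^2 - 28*p^2*t + p*t^3 + 4*p*t^2 - 7*p*t - 28*p + t^2 + 4*t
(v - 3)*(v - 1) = v^2 - 4*v + 3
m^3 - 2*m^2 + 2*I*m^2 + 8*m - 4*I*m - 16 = (m - 2)*(m - 2*I)*(m + 4*I)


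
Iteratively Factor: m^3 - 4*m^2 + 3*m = (m - 1)*(m^2 - 3*m) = m*(m - 1)*(m - 3)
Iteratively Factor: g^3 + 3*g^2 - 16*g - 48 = (g - 4)*(g^2 + 7*g + 12) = (g - 4)*(g + 3)*(g + 4)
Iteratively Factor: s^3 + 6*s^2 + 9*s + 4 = (s + 1)*(s^2 + 5*s + 4) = (s + 1)^2*(s + 4)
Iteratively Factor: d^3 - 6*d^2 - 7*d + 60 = (d - 4)*(d^2 - 2*d - 15) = (d - 4)*(d + 3)*(d - 5)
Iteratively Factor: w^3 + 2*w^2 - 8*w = (w)*(w^2 + 2*w - 8) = w*(w - 2)*(w + 4)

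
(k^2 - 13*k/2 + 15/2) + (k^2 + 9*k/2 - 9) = 2*k^2 - 2*k - 3/2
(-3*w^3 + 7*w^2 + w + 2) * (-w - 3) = 3*w^4 + 2*w^3 - 22*w^2 - 5*w - 6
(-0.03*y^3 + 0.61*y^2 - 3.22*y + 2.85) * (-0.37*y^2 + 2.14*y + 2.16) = 0.0111*y^5 - 0.2899*y^4 + 2.432*y^3 - 6.6277*y^2 - 0.8562*y + 6.156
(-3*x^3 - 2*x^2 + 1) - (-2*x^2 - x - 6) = -3*x^3 + x + 7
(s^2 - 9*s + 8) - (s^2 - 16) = 24 - 9*s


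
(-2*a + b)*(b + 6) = -2*a*b - 12*a + b^2 + 6*b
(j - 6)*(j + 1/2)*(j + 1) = j^3 - 9*j^2/2 - 17*j/2 - 3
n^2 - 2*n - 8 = (n - 4)*(n + 2)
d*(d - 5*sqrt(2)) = d^2 - 5*sqrt(2)*d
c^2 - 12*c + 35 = (c - 7)*(c - 5)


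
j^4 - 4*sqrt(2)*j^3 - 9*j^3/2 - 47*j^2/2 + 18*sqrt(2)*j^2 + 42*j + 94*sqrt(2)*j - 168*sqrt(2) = (j - 7)*(j - 3/2)*(j + 4)*(j - 4*sqrt(2))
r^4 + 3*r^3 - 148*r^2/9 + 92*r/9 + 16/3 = (r - 2)*(r - 4/3)*(r + 1/3)*(r + 6)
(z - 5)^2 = z^2 - 10*z + 25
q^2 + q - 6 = (q - 2)*(q + 3)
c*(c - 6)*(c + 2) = c^3 - 4*c^2 - 12*c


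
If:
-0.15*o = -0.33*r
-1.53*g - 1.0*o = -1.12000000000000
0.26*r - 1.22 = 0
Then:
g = -6.02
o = 10.32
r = 4.69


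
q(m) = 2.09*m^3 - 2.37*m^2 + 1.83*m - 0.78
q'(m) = 6.27*m^2 - 4.74*m + 1.83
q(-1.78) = -23.33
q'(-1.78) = 30.13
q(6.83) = 567.06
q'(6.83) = 261.94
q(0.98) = 0.70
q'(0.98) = 3.21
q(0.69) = 0.04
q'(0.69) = 1.54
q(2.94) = 37.23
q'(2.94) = 42.09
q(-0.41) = -2.07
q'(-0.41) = 4.83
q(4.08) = 109.18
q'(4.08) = 86.86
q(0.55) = -0.14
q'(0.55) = 1.12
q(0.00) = -0.78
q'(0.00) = 1.83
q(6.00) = 376.32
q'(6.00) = 199.11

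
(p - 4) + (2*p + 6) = 3*p + 2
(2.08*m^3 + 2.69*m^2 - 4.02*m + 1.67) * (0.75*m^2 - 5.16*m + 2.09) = 1.56*m^5 - 8.7153*m^4 - 12.5482*m^3 + 27.6178*m^2 - 17.019*m + 3.4903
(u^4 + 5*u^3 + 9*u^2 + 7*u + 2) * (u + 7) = u^5 + 12*u^4 + 44*u^3 + 70*u^2 + 51*u + 14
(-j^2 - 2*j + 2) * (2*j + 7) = -2*j^3 - 11*j^2 - 10*j + 14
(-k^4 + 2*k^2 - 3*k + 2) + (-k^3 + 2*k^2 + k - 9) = -k^4 - k^3 + 4*k^2 - 2*k - 7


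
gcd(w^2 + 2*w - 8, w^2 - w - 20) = w + 4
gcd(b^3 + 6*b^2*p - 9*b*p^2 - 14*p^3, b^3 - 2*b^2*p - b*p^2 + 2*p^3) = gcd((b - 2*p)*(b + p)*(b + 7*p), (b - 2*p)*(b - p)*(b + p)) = -b^2 + b*p + 2*p^2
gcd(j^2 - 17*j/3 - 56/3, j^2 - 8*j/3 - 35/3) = j + 7/3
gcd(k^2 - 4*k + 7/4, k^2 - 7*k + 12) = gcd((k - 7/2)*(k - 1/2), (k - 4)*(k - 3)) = 1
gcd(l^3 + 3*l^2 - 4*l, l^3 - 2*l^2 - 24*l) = l^2 + 4*l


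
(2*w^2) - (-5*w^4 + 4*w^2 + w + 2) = 5*w^4 - 2*w^2 - w - 2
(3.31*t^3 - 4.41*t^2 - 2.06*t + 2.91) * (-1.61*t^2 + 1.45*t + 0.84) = -5.3291*t^5 + 11.8996*t^4 - 0.2975*t^3 - 11.3765*t^2 + 2.4891*t + 2.4444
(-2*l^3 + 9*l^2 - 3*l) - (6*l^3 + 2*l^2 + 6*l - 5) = -8*l^3 + 7*l^2 - 9*l + 5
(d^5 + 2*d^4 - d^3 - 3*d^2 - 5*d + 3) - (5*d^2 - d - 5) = d^5 + 2*d^4 - d^3 - 8*d^2 - 4*d + 8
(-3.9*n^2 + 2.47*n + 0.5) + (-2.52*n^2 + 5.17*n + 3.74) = -6.42*n^2 + 7.64*n + 4.24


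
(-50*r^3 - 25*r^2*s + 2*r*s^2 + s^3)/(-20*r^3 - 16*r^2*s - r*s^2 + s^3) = (5*r + s)/(2*r + s)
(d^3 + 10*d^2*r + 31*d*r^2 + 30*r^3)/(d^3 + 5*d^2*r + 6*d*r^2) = (d + 5*r)/d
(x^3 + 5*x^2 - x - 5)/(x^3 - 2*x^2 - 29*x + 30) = (x + 1)/(x - 6)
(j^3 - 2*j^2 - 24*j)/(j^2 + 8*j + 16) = j*(j - 6)/(j + 4)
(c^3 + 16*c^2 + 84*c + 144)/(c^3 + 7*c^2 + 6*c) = (c^2 + 10*c + 24)/(c*(c + 1))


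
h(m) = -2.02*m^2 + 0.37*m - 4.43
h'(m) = 0.37 - 4.04*m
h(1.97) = -11.54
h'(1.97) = -7.59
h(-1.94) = -12.75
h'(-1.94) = 8.21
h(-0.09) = -4.48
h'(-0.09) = 0.73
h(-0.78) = -5.95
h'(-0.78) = 3.52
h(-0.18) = -4.56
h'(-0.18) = 1.10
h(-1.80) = -11.64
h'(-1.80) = 7.64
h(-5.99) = -79.12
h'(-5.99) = 24.57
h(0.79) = -5.40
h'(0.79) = -2.82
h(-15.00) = -464.48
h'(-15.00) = 60.97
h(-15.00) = -464.48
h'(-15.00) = 60.97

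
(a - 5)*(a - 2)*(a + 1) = a^3 - 6*a^2 + 3*a + 10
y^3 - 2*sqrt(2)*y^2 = y^2*(y - 2*sqrt(2))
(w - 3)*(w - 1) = w^2 - 4*w + 3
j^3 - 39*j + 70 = (j - 5)*(j - 2)*(j + 7)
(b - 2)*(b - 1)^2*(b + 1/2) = b^4 - 7*b^3/2 + 3*b^2 + b/2 - 1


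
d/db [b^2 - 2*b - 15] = 2*b - 2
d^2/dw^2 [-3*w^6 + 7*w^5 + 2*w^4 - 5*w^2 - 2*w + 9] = -90*w^4 + 140*w^3 + 24*w^2 - 10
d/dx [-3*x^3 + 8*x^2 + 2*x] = -9*x^2 + 16*x + 2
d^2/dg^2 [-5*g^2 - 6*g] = -10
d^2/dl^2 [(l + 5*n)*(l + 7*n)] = 2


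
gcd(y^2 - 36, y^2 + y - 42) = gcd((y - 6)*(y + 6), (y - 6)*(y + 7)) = y - 6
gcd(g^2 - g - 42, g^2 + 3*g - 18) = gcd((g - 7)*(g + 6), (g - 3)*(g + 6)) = g + 6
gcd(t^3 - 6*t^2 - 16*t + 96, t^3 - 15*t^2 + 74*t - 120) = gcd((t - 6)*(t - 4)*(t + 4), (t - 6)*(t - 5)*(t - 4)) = t^2 - 10*t + 24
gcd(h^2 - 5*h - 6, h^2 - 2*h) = 1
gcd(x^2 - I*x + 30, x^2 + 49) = 1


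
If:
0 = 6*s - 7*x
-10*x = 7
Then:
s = -49/60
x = -7/10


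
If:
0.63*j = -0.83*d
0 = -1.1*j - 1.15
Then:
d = 0.79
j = -1.05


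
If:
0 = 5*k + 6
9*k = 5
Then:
No Solution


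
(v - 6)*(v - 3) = v^2 - 9*v + 18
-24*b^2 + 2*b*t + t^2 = (-4*b + t)*(6*b + t)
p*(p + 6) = p^2 + 6*p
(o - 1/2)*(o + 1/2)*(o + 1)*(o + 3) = o^4 + 4*o^3 + 11*o^2/4 - o - 3/4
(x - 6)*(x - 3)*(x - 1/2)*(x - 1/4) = x^4 - 39*x^3/4 + 199*x^2/8 - 117*x/8 + 9/4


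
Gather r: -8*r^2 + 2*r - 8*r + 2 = -8*r^2 - 6*r + 2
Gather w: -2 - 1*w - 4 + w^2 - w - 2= w^2 - 2*w - 8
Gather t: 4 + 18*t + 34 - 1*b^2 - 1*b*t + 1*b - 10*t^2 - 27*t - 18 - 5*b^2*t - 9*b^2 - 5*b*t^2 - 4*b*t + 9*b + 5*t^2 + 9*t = -10*b^2 + 10*b + t^2*(-5*b - 5) + t*(-5*b^2 - 5*b) + 20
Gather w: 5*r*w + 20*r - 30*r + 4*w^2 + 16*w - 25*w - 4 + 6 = -10*r + 4*w^2 + w*(5*r - 9) + 2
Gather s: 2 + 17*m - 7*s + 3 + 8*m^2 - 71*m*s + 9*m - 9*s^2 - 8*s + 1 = 8*m^2 + 26*m - 9*s^2 + s*(-71*m - 15) + 6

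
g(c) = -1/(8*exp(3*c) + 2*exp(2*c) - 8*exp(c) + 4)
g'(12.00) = 0.00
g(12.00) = 0.00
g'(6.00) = 0.00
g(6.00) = 0.00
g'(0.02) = 0.52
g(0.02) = -0.16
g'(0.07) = 0.44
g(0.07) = -0.13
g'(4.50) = 0.00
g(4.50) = -0.00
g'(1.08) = 0.02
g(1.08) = -0.00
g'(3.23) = 0.00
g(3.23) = -0.00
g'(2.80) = 0.00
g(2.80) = -0.00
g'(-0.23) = 0.96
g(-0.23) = -0.34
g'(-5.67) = -0.00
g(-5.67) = -0.25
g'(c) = -(-24*exp(3*c) - 4*exp(2*c) + 8*exp(c))/(8*exp(3*c) + 2*exp(2*c) - 8*exp(c) + 4)^2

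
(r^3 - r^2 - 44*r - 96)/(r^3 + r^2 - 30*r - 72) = (r - 8)/(r - 6)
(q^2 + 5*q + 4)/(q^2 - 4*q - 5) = (q + 4)/(q - 5)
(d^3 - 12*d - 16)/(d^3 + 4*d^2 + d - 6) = (d^2 - 2*d - 8)/(d^2 + 2*d - 3)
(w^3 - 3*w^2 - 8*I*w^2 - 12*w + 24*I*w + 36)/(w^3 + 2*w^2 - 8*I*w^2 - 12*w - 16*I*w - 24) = (w - 3)/(w + 2)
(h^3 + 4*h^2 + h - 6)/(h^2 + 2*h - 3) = h + 2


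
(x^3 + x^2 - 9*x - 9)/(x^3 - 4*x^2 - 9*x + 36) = (x + 1)/(x - 4)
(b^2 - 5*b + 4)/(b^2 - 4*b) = (b - 1)/b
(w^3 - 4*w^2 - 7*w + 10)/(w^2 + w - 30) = (w^2 + w - 2)/(w + 6)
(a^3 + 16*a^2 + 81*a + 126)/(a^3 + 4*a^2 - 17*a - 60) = (a^2 + 13*a + 42)/(a^2 + a - 20)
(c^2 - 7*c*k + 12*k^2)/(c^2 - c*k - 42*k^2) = (-c^2 + 7*c*k - 12*k^2)/(-c^2 + c*k + 42*k^2)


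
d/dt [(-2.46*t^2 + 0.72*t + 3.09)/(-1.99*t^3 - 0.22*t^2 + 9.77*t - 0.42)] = (-4.8954*t^4 + 2.8656*t^3 - 5.4285*t^2 + 3.426*t - 30.4917)/(3.9601*t^6 + 0.8756*t^5 - 38.8362*t^4 - 2.6272*t^3 + 95.6377*t^2 - 8.2068*t + 0.1764)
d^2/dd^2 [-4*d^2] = -8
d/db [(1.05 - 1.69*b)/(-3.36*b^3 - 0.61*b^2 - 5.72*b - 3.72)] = (-11.3568*b^3 + 9.5531*b^2 + 1.281*b + 12.2928)/(11.2896*b^6 + 4.0992*b^5 + 38.8105*b^4 + 31.9768*b^3 + 37.2568*b^2 + 42.5568*b + 13.8384)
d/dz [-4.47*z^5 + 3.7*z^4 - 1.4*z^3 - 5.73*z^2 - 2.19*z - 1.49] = -22.35*z^4 + 14.8*z^3 - 4.2*z^2 - 11.46*z - 2.19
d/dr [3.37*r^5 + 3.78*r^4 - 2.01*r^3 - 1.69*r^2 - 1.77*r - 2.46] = 16.85*r^4 + 15.12*r^3 - 6.03*r^2 - 3.38*r - 1.77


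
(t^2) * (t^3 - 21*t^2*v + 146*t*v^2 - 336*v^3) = t^5 - 21*t^4*v + 146*t^3*v^2 - 336*t^2*v^3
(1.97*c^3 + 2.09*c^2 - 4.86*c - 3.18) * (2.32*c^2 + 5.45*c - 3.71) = 4.5704*c^5 + 15.5853*c^4 - 7.1934*c^3 - 41.6185*c^2 + 0.699599999999997*c + 11.7978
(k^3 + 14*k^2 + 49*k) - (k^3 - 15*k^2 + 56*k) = 29*k^2 - 7*k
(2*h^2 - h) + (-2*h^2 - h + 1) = 1 - 2*h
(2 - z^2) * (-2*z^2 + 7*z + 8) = 2*z^4 - 7*z^3 - 12*z^2 + 14*z + 16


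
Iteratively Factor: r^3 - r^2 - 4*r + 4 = (r - 1)*(r^2 - 4) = (r - 2)*(r - 1)*(r + 2)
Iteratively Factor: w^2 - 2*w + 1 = (w - 1)*(w - 1)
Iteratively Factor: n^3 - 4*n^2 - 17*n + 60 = (n - 3)*(n^2 - n - 20) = (n - 5)*(n - 3)*(n + 4)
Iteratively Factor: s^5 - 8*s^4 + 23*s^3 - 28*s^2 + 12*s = (s - 1)*(s^4 - 7*s^3 + 16*s^2 - 12*s) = s*(s - 1)*(s^3 - 7*s^2 + 16*s - 12) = s*(s - 2)*(s - 1)*(s^2 - 5*s + 6) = s*(s - 2)^2*(s - 1)*(s - 3)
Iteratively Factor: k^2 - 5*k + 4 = (k - 1)*(k - 4)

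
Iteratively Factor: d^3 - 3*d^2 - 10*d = (d - 5)*(d^2 + 2*d) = (d - 5)*(d + 2)*(d)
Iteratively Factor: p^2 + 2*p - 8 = (p + 4)*(p - 2)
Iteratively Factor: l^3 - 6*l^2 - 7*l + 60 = (l + 3)*(l^2 - 9*l + 20) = (l - 5)*(l + 3)*(l - 4)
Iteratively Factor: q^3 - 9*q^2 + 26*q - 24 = (q - 4)*(q^2 - 5*q + 6) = (q - 4)*(q - 3)*(q - 2)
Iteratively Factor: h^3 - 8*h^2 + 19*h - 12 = (h - 4)*(h^2 - 4*h + 3) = (h - 4)*(h - 1)*(h - 3)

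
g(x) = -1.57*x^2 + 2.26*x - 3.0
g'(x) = 2.26 - 3.14*x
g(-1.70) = -11.38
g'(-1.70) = 7.60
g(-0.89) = -6.25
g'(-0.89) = 5.05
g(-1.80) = -12.15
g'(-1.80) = 7.91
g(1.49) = -3.12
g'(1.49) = -2.42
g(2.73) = -8.53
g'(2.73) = -6.31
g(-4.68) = -47.96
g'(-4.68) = 16.96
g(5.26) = -34.55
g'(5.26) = -14.26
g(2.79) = -8.92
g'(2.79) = -6.50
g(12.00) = -201.96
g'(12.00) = -35.42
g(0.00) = -3.00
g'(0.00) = 2.26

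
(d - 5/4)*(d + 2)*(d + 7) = d^3 + 31*d^2/4 + 11*d/4 - 35/2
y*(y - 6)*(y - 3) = y^3 - 9*y^2 + 18*y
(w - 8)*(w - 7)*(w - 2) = w^3 - 17*w^2 + 86*w - 112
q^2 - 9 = (q - 3)*(q + 3)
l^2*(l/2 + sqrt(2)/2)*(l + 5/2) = l^4/2 + sqrt(2)*l^3/2 + 5*l^3/4 + 5*sqrt(2)*l^2/4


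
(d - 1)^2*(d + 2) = d^3 - 3*d + 2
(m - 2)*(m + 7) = m^2 + 5*m - 14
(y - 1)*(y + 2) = y^2 + y - 2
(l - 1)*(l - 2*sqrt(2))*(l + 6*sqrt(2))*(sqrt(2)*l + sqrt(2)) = sqrt(2)*l^4 + 8*l^3 - 25*sqrt(2)*l^2 - 8*l + 24*sqrt(2)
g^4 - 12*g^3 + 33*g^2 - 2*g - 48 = (g - 8)*(g - 3)*(g - 2)*(g + 1)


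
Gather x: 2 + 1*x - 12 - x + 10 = 0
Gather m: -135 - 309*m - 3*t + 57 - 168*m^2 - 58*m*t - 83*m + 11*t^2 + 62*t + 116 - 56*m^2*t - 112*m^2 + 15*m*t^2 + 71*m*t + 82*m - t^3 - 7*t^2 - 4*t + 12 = m^2*(-56*t - 280) + m*(15*t^2 + 13*t - 310) - t^3 + 4*t^2 + 55*t + 50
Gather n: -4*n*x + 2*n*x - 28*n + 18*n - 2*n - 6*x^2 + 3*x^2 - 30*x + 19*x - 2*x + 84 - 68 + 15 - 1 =n*(-2*x - 12) - 3*x^2 - 13*x + 30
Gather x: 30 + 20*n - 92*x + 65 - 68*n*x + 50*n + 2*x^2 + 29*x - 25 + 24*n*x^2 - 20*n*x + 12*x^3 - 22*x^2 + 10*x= 70*n + 12*x^3 + x^2*(24*n - 20) + x*(-88*n - 53) + 70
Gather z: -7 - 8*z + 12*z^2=12*z^2 - 8*z - 7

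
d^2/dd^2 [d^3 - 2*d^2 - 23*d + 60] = 6*d - 4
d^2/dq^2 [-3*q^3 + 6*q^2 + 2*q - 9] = 12 - 18*q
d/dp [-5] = 0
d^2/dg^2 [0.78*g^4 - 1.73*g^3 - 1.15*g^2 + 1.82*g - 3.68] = 9.36*g^2 - 10.38*g - 2.3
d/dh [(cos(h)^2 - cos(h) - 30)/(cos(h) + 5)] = -sin(h)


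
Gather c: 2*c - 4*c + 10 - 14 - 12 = -2*c - 16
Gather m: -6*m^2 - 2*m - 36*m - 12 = -6*m^2 - 38*m - 12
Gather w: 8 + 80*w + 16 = 80*w + 24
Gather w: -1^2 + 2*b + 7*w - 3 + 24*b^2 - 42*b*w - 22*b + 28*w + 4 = 24*b^2 - 20*b + w*(35 - 42*b)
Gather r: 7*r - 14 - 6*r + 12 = r - 2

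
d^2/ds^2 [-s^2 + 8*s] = -2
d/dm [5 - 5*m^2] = -10*m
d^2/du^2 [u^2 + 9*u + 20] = 2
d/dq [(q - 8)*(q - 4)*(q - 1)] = 3*q^2 - 26*q + 44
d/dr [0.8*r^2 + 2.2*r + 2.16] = 1.6*r + 2.2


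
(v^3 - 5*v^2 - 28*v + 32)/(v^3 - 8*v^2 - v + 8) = (v + 4)/(v + 1)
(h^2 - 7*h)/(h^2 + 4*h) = (h - 7)/(h + 4)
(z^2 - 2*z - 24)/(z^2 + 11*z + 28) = (z - 6)/(z + 7)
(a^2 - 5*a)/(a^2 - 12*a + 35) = a/(a - 7)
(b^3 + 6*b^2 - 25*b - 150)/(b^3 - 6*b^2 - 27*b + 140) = (b^2 + b - 30)/(b^2 - 11*b + 28)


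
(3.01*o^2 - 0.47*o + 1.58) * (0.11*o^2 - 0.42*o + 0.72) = 0.3311*o^4 - 1.3159*o^3 + 2.5384*o^2 - 1.002*o + 1.1376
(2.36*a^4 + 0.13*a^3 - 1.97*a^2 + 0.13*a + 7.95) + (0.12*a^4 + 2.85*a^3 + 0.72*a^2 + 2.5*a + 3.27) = 2.48*a^4 + 2.98*a^3 - 1.25*a^2 + 2.63*a + 11.22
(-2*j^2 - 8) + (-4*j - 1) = -2*j^2 - 4*j - 9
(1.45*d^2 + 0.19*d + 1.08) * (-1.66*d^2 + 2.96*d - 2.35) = -2.407*d^4 + 3.9766*d^3 - 4.6379*d^2 + 2.7503*d - 2.538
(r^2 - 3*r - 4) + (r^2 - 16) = 2*r^2 - 3*r - 20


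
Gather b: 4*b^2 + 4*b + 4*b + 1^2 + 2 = 4*b^2 + 8*b + 3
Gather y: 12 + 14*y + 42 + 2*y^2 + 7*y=2*y^2 + 21*y + 54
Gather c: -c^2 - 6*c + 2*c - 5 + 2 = -c^2 - 4*c - 3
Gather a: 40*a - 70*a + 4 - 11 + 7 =-30*a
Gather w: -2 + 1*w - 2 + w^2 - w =w^2 - 4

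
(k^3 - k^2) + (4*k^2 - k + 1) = k^3 + 3*k^2 - k + 1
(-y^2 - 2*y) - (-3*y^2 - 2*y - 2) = 2*y^2 + 2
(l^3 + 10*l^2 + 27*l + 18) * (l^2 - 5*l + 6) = l^5 + 5*l^4 - 17*l^3 - 57*l^2 + 72*l + 108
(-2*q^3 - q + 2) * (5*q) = -10*q^4 - 5*q^2 + 10*q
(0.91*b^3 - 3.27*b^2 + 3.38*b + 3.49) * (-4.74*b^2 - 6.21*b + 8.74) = -4.3134*b^5 + 9.8487*b^4 + 12.2389*b^3 - 66.1122*b^2 + 7.8683*b + 30.5026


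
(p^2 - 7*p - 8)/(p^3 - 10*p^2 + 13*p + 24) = 1/(p - 3)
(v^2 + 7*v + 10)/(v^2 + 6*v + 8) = (v + 5)/(v + 4)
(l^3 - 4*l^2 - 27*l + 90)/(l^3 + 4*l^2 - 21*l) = (l^2 - l - 30)/(l*(l + 7))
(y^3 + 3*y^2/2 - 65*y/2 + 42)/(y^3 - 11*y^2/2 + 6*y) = (y + 7)/y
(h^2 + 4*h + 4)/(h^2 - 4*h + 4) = (h^2 + 4*h + 4)/(h^2 - 4*h + 4)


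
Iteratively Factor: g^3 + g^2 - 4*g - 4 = (g + 1)*(g^2 - 4) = (g - 2)*(g + 1)*(g + 2)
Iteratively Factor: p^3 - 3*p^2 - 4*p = (p - 4)*(p^2 + p) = (p - 4)*(p + 1)*(p)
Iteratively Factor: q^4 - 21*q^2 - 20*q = (q + 1)*(q^3 - q^2 - 20*q) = (q + 1)*(q + 4)*(q^2 - 5*q) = (q - 5)*(q + 1)*(q + 4)*(q)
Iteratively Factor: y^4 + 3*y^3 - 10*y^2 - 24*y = (y + 2)*(y^3 + y^2 - 12*y) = (y - 3)*(y + 2)*(y^2 + 4*y) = (y - 3)*(y + 2)*(y + 4)*(y)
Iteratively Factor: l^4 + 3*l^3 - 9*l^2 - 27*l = (l - 3)*(l^3 + 6*l^2 + 9*l) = (l - 3)*(l + 3)*(l^2 + 3*l) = (l - 3)*(l + 3)^2*(l)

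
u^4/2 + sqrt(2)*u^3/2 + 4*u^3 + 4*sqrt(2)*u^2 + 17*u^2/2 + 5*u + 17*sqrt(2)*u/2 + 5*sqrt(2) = (u/2 + 1/2)*(u + 2)*(u + 5)*(u + sqrt(2))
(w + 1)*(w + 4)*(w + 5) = w^3 + 10*w^2 + 29*w + 20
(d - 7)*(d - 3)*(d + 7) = d^3 - 3*d^2 - 49*d + 147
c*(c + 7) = c^2 + 7*c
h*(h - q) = h^2 - h*q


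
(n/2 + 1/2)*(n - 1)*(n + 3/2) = n^3/2 + 3*n^2/4 - n/2 - 3/4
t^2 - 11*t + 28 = (t - 7)*(t - 4)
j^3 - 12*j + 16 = (j - 2)^2*(j + 4)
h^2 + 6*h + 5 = (h + 1)*(h + 5)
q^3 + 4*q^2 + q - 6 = (q - 1)*(q + 2)*(q + 3)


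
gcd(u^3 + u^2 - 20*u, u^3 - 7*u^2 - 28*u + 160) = u^2 + u - 20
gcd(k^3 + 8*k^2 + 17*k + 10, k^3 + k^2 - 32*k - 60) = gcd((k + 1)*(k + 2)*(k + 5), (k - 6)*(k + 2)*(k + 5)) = k^2 + 7*k + 10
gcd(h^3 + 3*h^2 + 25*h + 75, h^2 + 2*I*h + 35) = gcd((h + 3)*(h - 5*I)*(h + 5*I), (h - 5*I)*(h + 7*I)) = h - 5*I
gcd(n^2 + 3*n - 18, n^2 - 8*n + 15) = n - 3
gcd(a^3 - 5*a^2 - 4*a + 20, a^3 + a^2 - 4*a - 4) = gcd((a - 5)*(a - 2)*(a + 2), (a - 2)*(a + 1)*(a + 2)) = a^2 - 4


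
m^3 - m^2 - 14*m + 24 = (m - 3)*(m - 2)*(m + 4)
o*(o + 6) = o^2 + 6*o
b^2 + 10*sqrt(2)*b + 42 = (b + 3*sqrt(2))*(b + 7*sqrt(2))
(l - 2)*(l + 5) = l^2 + 3*l - 10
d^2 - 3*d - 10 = (d - 5)*(d + 2)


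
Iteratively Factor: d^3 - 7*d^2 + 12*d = (d)*(d^2 - 7*d + 12) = d*(d - 3)*(d - 4)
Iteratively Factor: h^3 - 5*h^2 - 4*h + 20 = (h + 2)*(h^2 - 7*h + 10) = (h - 5)*(h + 2)*(h - 2)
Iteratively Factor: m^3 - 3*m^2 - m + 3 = (m - 3)*(m^2 - 1) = (m - 3)*(m + 1)*(m - 1)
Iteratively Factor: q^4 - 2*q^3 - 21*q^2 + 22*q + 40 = (q - 2)*(q^3 - 21*q - 20) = (q - 5)*(q - 2)*(q^2 + 5*q + 4) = (q - 5)*(q - 2)*(q + 1)*(q + 4)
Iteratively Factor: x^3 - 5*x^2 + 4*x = (x - 4)*(x^2 - x) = (x - 4)*(x - 1)*(x)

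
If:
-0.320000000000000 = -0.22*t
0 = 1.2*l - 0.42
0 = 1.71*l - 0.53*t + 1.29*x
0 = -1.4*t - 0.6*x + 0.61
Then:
No Solution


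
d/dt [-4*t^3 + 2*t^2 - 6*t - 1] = -12*t^2 + 4*t - 6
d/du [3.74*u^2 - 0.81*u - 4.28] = 7.48*u - 0.81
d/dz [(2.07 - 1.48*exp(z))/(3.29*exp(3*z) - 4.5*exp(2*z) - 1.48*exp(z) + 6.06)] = (9.7384*exp(3*z) - 27.0909*exp(2*z) + 18.63*exp(z) - 5.9052)*exp(z)/(10.8241*exp(6*z) - 29.61*exp(5*z) + 10.5116*exp(4*z) + 53.1948*exp(3*z) - 52.3496*exp(2*z) - 17.9376*exp(z) + 36.7236)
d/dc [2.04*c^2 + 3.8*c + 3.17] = 4.08*c + 3.8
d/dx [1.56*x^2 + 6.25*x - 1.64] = 3.12*x + 6.25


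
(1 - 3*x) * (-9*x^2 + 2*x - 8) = 27*x^3 - 15*x^2 + 26*x - 8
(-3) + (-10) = -13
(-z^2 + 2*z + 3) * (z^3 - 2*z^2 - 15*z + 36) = -z^5 + 4*z^4 + 14*z^3 - 72*z^2 + 27*z + 108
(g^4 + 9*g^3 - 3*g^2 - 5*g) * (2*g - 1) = 2*g^5 + 17*g^4 - 15*g^3 - 7*g^2 + 5*g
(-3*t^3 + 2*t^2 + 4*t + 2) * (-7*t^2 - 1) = 21*t^5 - 14*t^4 - 25*t^3 - 16*t^2 - 4*t - 2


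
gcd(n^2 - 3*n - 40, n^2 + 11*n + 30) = n + 5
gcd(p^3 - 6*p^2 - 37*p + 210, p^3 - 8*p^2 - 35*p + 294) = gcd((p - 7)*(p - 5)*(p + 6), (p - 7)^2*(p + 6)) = p^2 - p - 42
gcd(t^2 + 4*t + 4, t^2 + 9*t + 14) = t + 2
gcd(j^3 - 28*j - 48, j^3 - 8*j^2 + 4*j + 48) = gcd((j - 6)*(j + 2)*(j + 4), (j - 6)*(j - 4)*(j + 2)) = j^2 - 4*j - 12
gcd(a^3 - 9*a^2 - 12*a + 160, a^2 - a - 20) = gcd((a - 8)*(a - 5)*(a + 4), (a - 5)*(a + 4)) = a^2 - a - 20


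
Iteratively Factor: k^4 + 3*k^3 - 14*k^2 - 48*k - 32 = (k + 4)*(k^3 - k^2 - 10*k - 8) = (k + 2)*(k + 4)*(k^2 - 3*k - 4) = (k + 1)*(k + 2)*(k + 4)*(k - 4)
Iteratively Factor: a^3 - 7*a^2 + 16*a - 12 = (a - 2)*(a^2 - 5*a + 6) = (a - 3)*(a - 2)*(a - 2)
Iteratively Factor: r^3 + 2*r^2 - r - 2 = (r + 1)*(r^2 + r - 2) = (r - 1)*(r + 1)*(r + 2)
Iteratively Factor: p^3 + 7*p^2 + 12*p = (p + 3)*(p^2 + 4*p) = p*(p + 3)*(p + 4)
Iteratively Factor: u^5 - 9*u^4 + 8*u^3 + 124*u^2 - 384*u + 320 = (u - 2)*(u^4 - 7*u^3 - 6*u^2 + 112*u - 160) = (u - 4)*(u - 2)*(u^3 - 3*u^2 - 18*u + 40) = (u - 4)*(u - 2)^2*(u^2 - u - 20) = (u - 4)*(u - 2)^2*(u + 4)*(u - 5)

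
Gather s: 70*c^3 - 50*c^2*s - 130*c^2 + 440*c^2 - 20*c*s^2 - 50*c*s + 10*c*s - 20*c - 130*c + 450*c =70*c^3 + 310*c^2 - 20*c*s^2 + 300*c + s*(-50*c^2 - 40*c)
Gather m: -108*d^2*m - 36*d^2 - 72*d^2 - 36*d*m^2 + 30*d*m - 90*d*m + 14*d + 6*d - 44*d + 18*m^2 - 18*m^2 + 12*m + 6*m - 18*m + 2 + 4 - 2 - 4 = -108*d^2 - 36*d*m^2 - 24*d + m*(-108*d^2 - 60*d)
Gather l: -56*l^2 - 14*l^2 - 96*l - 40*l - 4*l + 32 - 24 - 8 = -70*l^2 - 140*l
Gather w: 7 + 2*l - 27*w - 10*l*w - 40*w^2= 2*l - 40*w^2 + w*(-10*l - 27) + 7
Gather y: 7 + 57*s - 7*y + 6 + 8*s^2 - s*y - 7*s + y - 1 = 8*s^2 + 50*s + y*(-s - 6) + 12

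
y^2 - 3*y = y*(y - 3)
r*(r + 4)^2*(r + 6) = r^4 + 14*r^3 + 64*r^2 + 96*r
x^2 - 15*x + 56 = (x - 8)*(x - 7)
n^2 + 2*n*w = n*(n + 2*w)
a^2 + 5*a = a*(a + 5)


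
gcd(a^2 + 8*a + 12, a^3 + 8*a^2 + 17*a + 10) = a + 2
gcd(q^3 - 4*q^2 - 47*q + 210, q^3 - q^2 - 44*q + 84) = q^2 + q - 42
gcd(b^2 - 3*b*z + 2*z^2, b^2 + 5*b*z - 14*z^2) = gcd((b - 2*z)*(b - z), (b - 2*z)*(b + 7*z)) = -b + 2*z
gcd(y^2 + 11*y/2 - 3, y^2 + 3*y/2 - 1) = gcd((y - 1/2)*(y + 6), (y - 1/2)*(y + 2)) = y - 1/2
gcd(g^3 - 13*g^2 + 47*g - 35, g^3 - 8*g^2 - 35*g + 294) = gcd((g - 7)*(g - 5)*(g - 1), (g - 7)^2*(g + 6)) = g - 7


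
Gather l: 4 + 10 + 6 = 20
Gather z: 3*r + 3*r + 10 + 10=6*r + 20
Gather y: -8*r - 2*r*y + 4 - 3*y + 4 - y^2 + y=-8*r - y^2 + y*(-2*r - 2) + 8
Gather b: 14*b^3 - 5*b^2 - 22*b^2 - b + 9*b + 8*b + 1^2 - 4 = 14*b^3 - 27*b^2 + 16*b - 3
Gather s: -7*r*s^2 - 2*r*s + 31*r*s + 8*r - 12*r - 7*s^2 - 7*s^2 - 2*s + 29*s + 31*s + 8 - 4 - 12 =-4*r + s^2*(-7*r - 14) + s*(29*r + 58) - 8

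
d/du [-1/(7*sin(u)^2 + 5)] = 28*sin(2*u)/(17 - 7*cos(2*u))^2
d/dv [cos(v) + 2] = -sin(v)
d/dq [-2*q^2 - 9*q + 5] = -4*q - 9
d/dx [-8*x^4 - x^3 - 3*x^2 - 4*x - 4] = -32*x^3 - 3*x^2 - 6*x - 4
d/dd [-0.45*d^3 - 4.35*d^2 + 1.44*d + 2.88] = -1.35*d^2 - 8.7*d + 1.44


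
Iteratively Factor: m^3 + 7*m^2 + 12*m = (m + 3)*(m^2 + 4*m) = (m + 3)*(m + 4)*(m)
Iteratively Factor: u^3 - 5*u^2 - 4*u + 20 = (u - 2)*(u^2 - 3*u - 10) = (u - 2)*(u + 2)*(u - 5)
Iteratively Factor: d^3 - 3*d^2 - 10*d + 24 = (d - 4)*(d^2 + d - 6) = (d - 4)*(d - 2)*(d + 3)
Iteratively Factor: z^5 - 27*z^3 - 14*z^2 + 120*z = (z - 5)*(z^4 + 5*z^3 - 2*z^2 - 24*z) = z*(z - 5)*(z^3 + 5*z^2 - 2*z - 24) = z*(z - 5)*(z + 3)*(z^2 + 2*z - 8) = z*(z - 5)*(z - 2)*(z + 3)*(z + 4)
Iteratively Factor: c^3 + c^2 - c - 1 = (c + 1)*(c^2 - 1) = (c - 1)*(c + 1)*(c + 1)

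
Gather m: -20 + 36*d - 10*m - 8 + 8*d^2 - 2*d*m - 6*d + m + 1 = 8*d^2 + 30*d + m*(-2*d - 9) - 27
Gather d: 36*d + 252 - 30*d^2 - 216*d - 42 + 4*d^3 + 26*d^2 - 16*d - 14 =4*d^3 - 4*d^2 - 196*d + 196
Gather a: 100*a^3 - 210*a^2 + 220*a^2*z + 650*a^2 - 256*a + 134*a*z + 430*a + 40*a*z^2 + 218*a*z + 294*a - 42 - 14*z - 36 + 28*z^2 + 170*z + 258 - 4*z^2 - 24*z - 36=100*a^3 + a^2*(220*z + 440) + a*(40*z^2 + 352*z + 468) + 24*z^2 + 132*z + 144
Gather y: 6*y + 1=6*y + 1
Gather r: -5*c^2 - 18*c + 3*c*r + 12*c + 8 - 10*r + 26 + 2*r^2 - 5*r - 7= -5*c^2 - 6*c + 2*r^2 + r*(3*c - 15) + 27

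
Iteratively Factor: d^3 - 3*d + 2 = (d - 1)*(d^2 + d - 2) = (d - 1)*(d + 2)*(d - 1)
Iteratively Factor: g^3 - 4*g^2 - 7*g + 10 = (g + 2)*(g^2 - 6*g + 5) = (g - 1)*(g + 2)*(g - 5)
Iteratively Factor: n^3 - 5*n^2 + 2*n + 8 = (n + 1)*(n^2 - 6*n + 8) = (n - 4)*(n + 1)*(n - 2)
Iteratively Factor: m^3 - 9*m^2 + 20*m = (m)*(m^2 - 9*m + 20) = m*(m - 4)*(m - 5)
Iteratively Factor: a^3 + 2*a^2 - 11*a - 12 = (a + 4)*(a^2 - 2*a - 3) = (a + 1)*(a + 4)*(a - 3)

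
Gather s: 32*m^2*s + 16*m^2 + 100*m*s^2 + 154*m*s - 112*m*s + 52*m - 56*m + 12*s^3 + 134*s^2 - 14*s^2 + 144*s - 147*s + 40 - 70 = 16*m^2 - 4*m + 12*s^3 + s^2*(100*m + 120) + s*(32*m^2 + 42*m - 3) - 30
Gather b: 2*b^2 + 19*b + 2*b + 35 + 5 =2*b^2 + 21*b + 40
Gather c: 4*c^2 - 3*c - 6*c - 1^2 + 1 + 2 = 4*c^2 - 9*c + 2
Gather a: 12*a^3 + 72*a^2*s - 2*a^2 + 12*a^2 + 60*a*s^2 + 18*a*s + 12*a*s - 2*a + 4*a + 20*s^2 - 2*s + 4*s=12*a^3 + a^2*(72*s + 10) + a*(60*s^2 + 30*s + 2) + 20*s^2 + 2*s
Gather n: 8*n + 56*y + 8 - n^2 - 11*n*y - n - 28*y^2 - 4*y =-n^2 + n*(7 - 11*y) - 28*y^2 + 52*y + 8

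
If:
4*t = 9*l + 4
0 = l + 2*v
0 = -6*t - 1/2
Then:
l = -13/27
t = -1/12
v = 13/54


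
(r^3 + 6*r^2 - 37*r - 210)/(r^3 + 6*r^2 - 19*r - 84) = (r^2 - r - 30)/(r^2 - r - 12)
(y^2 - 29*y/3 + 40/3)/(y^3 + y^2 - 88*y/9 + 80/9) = 3*(y - 8)/(3*y^2 + 8*y - 16)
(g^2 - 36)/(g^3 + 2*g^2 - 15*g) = (g^2 - 36)/(g*(g^2 + 2*g - 15))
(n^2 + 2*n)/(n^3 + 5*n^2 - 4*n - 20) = n/(n^2 + 3*n - 10)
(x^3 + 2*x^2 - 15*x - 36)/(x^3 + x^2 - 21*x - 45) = (x - 4)/(x - 5)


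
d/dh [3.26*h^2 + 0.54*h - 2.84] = 6.52*h + 0.54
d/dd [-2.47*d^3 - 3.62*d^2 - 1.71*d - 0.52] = -7.41*d^2 - 7.24*d - 1.71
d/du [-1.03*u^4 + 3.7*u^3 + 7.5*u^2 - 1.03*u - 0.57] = -4.12*u^3 + 11.1*u^2 + 15.0*u - 1.03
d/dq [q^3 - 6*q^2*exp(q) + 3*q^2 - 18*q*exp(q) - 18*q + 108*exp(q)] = -6*q^2*exp(q) + 3*q^2 - 30*q*exp(q) + 6*q + 90*exp(q) - 18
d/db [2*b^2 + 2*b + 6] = 4*b + 2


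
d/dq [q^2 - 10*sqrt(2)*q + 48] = 2*q - 10*sqrt(2)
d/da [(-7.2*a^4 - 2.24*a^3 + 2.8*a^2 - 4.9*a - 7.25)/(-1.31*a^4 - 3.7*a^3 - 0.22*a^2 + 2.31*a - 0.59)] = (23.7056*a^6 + 10.504*a^5 - 58.3002*a^4 - 67.6068*a^3 - 71.1202*a^2 - 6.494*a + 19.6385)/(1.7161*a^8 + 9.694*a^7 + 14.2664*a^6 - 4.4242*a^5 - 15.4998*a^4 + 3.3496*a^3 + 5.5957*a^2 - 2.7258*a + 0.3481)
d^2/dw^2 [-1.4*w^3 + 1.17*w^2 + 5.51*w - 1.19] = 2.34 - 8.4*w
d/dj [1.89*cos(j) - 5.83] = -1.89*sin(j)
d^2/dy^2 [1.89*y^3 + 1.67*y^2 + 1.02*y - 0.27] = 11.34*y + 3.34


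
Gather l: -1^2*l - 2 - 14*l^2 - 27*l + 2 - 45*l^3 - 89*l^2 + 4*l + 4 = -45*l^3 - 103*l^2 - 24*l + 4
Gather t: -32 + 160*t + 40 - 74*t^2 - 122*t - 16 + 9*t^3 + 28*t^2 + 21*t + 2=9*t^3 - 46*t^2 + 59*t - 6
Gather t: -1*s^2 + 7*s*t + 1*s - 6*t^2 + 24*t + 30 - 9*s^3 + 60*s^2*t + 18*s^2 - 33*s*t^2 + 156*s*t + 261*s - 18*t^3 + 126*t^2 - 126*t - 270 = -9*s^3 + 17*s^2 + 262*s - 18*t^3 + t^2*(120 - 33*s) + t*(60*s^2 + 163*s - 102) - 240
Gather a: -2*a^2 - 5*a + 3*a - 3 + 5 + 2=-2*a^2 - 2*a + 4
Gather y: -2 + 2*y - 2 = 2*y - 4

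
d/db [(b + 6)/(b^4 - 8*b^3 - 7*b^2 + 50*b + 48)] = (b^4 - 8*b^3 - 7*b^2 + 50*b - 2*(b + 6)*(2*b^3 - 12*b^2 - 7*b + 25) + 48)/(b^4 - 8*b^3 - 7*b^2 + 50*b + 48)^2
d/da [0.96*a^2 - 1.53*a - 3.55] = 1.92*a - 1.53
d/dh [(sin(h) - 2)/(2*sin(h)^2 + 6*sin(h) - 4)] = (4*sin(h) + cos(h)^2 + 3)*cos(h)/(2*(sin(h)^2 + 3*sin(h) - 2)^2)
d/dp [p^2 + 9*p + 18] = 2*p + 9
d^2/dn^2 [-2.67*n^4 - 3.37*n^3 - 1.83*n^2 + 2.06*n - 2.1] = -32.04*n^2 - 20.22*n - 3.66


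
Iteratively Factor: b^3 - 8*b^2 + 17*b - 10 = (b - 5)*(b^2 - 3*b + 2) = (b - 5)*(b - 1)*(b - 2)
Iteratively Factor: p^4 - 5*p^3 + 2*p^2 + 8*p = (p - 4)*(p^3 - p^2 - 2*p) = (p - 4)*(p + 1)*(p^2 - 2*p) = (p - 4)*(p - 2)*(p + 1)*(p)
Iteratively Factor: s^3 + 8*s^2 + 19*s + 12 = (s + 4)*(s^2 + 4*s + 3) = (s + 1)*(s + 4)*(s + 3)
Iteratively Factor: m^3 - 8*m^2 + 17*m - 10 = (m - 1)*(m^2 - 7*m + 10) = (m - 5)*(m - 1)*(m - 2)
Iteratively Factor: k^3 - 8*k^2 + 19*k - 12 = (k - 1)*(k^2 - 7*k + 12) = (k - 4)*(k - 1)*(k - 3)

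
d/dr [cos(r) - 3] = -sin(r)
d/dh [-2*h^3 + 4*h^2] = 2*h*(4 - 3*h)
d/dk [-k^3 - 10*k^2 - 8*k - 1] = -3*k^2 - 20*k - 8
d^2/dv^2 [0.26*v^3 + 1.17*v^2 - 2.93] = 1.56*v + 2.34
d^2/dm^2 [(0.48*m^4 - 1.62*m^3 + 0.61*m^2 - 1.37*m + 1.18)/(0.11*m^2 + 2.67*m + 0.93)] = (0.011616*m^6 + 0.845856*m^5 + 20.825856*m^4 - 4.087444*m^3 - 19.442658*m^2 - 5.486526*m + 24.441648)/(0.001331*m^6 + 0.096921*m^5 + 2.386296*m^4 + 20.673009*m^3 + 20.175048*m^2 + 6.927849*m + 0.804357)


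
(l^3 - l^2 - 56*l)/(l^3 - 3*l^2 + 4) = l*(l^2 - l - 56)/(l^3 - 3*l^2 + 4)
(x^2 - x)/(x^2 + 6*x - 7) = x/(x + 7)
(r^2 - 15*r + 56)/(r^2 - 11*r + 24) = (r - 7)/(r - 3)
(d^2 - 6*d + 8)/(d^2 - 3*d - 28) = (-d^2 + 6*d - 8)/(-d^2 + 3*d + 28)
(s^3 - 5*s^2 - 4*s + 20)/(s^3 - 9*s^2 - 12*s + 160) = (s^2 - 4)/(s^2 - 4*s - 32)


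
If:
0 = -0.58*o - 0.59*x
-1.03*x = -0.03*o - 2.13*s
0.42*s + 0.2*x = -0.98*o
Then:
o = 0.00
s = 0.00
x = 0.00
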